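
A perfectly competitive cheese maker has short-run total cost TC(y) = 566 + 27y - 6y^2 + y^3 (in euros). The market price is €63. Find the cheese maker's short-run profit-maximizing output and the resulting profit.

AVC = 27 - 6y + y^2; min AVC = €18 at y = 3. Since P = €63 ≥ min AVC, the firm produces.
MC = 27 - 12y + 3y^2. Setting P = MC and taking the root on the rising branch gives y* = 6.
TR = 63·6 = 378. TC = 566 + 162 = 728. Profit = 378 − 728 = -€350.
Shutting down would mean losing the fixed cost of €566, so operating at a loss of €350 is better by €216.

Profit = -€350 at y = 6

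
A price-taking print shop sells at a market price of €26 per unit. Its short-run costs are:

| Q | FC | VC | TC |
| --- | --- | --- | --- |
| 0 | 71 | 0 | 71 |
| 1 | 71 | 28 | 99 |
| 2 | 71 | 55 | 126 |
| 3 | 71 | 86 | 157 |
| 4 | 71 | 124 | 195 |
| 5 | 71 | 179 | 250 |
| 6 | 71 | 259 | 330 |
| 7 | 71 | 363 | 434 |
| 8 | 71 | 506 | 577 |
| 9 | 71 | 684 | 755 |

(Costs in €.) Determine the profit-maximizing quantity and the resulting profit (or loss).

Profit at each row (π = 26Q − TC): Q=0: -71; Q=1: -73; Q=2: -74; Q=3: -79; Q=4: -91; Q=5: -120; Q=6: -174; Q=7: -252; Q=8: -369; Q=9: -521.
Profit is highest at Q = 0. Equivalently, the lowest AVC in the table is 55/2 ≈ €27.50 at Q = 2, and P = €26 falls below it — price never covers variable cost, so the firm shuts down and loses only its fixed cost.

Q = 0 (shut down); profit = -€71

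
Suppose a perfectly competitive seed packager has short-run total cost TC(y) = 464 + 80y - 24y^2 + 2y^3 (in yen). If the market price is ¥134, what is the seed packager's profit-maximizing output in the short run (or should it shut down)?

Produce at y = 9

Variable cost is VC = 80y - 24y^2 + 2y^3, so AVC = VC/y = 80 - 24y + 2y^2 and MC = dTC/dy = 80 - 48y + 6y^2.
AVC hits its minimum where MC = AVC, at y = 6, giving min AVC = 80 - 24·6 + 2·6^2 = ¥8.
Since P = ¥134 ≥ min AVC = ¥8, price covers variable cost and the firm should produce.
P = MC gives -54 - 48y + 6y^2 = 0, with roots -1 and 9. Take the larger (rising MC): y* = 9.
Check: AVC at y = 9 is ¥26 ≤ P, so revenue covers variable cost.
Profit = P·y − TC = 134·9 − 698 = ¥508.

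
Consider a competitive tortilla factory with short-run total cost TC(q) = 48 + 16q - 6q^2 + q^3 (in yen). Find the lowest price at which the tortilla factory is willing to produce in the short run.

The firm shuts down when price falls below the minimum of average variable cost. AVC = VC/q = 16 - 6q + q^2.
At the minimum of AVC, MC = AVC. MC = 16 - 12q + 3q^2; setting MC = AVC gives 2q^2 - 6q = 0, so q = 3. min AVC = 7.
So the shutdown price is ¥7.

¥7 per unit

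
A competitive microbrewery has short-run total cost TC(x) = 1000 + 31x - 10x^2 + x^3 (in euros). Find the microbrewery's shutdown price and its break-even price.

Shutdown price = €6; break-even price = €131

Shutdown price = min AVC. AVC = 31 - 10x + x^2, with vertex at x = 5 and minimum €6.
ATC = 1000/x + 31 - 10x + x^2. Setting dATC/dx = −1000/x^2 − 10 + 2x = 0 gives x = 10 (since 2·10^3 − 10·10^2 = 1000).
min ATC = 1000/10 + 31 − 10·10 + 10^2 = €131. That is the break-even price.
For €6 ≤ P < €131 the firm produces at a loss; below €6 it shuts down.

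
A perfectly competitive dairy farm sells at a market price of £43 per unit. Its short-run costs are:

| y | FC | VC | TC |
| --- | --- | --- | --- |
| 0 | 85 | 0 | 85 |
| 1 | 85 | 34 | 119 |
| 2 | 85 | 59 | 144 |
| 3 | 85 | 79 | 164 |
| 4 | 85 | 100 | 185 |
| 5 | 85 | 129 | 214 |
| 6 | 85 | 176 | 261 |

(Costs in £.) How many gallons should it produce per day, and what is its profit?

Tabulate TR − TC: y=0: -85; y=1: -76; y=2: -58; y=3: -35; y=4: -13; y=5: 1; y=6: -3.
Profit is maximized at y = 5. AVC there is 129/5 = £25.80 ≤ P, so producing beats shutting down (which would give -£85).

y = 5; profit = £1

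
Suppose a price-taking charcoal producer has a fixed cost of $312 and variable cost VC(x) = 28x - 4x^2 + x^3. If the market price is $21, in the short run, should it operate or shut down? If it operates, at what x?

Shut down

From TC, MC = TC'(x) = 28 - 8x + 3x^2 and AVC = VC/x = 28 - 4x + x^2.
AVC is minimized where dAVC/dx = -4 + 2x = 0, at x = 2; min AVC = 28 - 4·2 + 2^2 = $24.
P = $21 lies below min AVC = $24; no output level covers variable cost.
Best response: produce nothing and absorb the $312 fixed cost.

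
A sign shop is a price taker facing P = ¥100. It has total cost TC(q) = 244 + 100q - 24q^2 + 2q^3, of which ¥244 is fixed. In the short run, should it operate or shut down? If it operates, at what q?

Produce at q = 8

Variable cost is VC = 100q - 24q^2 + 2q^3, so AVC = VC/q = 100 - 24q + 2q^2 and MC = dTC/dq = 100 - 48q + 6q^2.
AVC hits its minimum where MC = AVC, at q = 6, giving min AVC = 100 - 24·6 + 2·6^2 = ¥28.
Since P = ¥100 ≥ min AVC = ¥28, price covers variable cost and the firm should produce.
P = MC gives -48q + 6q^2 = 0, with roots 0 and 8. Take the larger (rising MC): q* = 8.
Check: AVC at q = 8 is ¥36 ≤ P, so revenue covers variable cost.
Profit = P·q − TC = 100·8 − 532 = ¥268.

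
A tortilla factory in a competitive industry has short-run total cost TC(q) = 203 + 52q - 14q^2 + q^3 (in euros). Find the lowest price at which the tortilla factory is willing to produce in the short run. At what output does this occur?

The shutdown price is the minimum of AVC. VC = 52q - 14q^2 + q^3, so AVC = 52 - 14q + q^2.
At the minimum of AVC, MC = AVC. MC = 52 - 28q + 3q^2; setting MC = AVC gives 2q^2 - 14q = 0, so q = 7. min AVC = 3.
The firm shuts down for any P below €3.

€3 per unit, at q = 7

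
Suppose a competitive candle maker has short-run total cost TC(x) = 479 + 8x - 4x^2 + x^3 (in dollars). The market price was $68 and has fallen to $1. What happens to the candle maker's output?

MC = 8 - 8x + 3x^2; the shutdown threshold is min AVC = $4 (at x = 2).
With P = $68 above the shutdown price, P = MC gives x = 6.
At P = $1 < min AVC = $4, price no longer covers variable cost at any output, so the firm shuts down: x = 0.

Output falls from 6 to 0 (the firm shuts down)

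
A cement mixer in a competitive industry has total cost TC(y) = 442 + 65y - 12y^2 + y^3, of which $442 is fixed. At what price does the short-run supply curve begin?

$29 per unit

The shutdown price is the minimum of AVC. VC = 65y - 12y^2 + y^3, so AVC = 65 - 12y + y^2.
dAVC/dy = -12 + 2y = 0 gives y = 6. min AVC = 65 - 12·6 + 6^2 = 29.
So the shutdown price is $29.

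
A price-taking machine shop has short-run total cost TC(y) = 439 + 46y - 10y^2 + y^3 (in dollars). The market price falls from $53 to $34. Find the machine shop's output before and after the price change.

Output falls from 7 to 6

AVC = 46 - 10y + y^2, minimized at y = 5 where min AVC = $21. MC = 46 - 20y + 3y^2.
At P = $53 ≥ min AVC, set P = MC on the rising branch: y = 7.
At P = $34 ≥ min AVC, set P = MC: y = 6. The firm stays open but cuts output.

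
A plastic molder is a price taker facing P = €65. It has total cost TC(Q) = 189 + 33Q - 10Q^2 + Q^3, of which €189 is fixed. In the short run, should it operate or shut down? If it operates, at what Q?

From TC, MC = TC'(Q) = 33 - 20Q + 3Q^2 and AVC = VC/Q = 33 - 10Q + Q^2.
AVC hits its minimum where MC = AVC, at Q = 5, giving min AVC = 33 - 10·5 + 5^2 = €8.
Because €65 ≥ €8, revenue can cover variable cost; the firm operates.
Solving P = MC: -32 - 20Q + 3Q^2 = 0 ⇒ Q = -4/3 or 8. On the upward-sloping branch, Q* = 8.
Check: AVC at Q = 8 is €17 ≤ P, so revenue covers variable cost.
Profit = P·Q − TC = 65·8 − 325 = €195.

Produce at Q = 8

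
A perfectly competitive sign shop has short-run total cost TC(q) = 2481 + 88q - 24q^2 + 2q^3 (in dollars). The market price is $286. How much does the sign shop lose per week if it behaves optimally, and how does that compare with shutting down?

AVC = 88 - 24q + 2q^2; min AVC = $16 at q = 6. Since P = $286 ≥ min AVC, the firm produces.
With MC = 88 - 48q + 6q^2, P = MC on the upward-sloping part at q* = 11.
TR = 286·11 = 3146. TC = 2481 + 726 = 3207. Profit = 3146 − 3207 = -$61.
Shutting down would mean losing the fixed cost of $2481, so operating at a loss of $61 is better by $2420.

Profit = -$61 at q = 11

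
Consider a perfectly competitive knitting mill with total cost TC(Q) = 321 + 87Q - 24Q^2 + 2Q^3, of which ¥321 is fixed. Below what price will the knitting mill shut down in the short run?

¥15 per unit

The firm shuts down when price falls below the minimum of average variable cost. AVC = VC/Q = 87 - 24Q + 2Q^2.
dAVC/dQ = -24 + 4Q = 0 gives Q = 6. min AVC = 87 - 24·6 + 2·6^2 = 15.
The firm shuts down for any P below ¥15.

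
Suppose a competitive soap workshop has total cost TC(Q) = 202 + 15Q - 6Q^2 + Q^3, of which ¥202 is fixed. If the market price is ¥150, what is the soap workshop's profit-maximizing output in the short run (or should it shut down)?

Variable cost is VC = 15Q - 6Q^2 + Q^3, so AVC = VC/Q = 15 - 6Q + Q^2 and MC = dTC/dQ = 15 - 12Q + 3Q^2.
AVC hits its minimum where MC = AVC, at Q = 3, giving min AVC = 15 - 6·3 + 3^2 = ¥6.
Since P = ¥150 ≥ min AVC = ¥6, price covers variable cost and the firm should produce.
P = MC gives -135 - 12Q + 3Q^2 = 0, with roots -5 and 9. Take the larger (rising MC): Q* = 9.
Check: AVC at Q = 9 is ¥42 ≤ P, so revenue covers variable cost.
Profit = P·Q − TC = 150·9 − 580 = ¥770.

Produce at Q = 9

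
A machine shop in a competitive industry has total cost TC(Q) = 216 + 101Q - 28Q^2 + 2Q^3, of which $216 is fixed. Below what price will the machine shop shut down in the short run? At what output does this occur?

The firm shuts down when price falls below the minimum of average variable cost. AVC = VC/Q = 101 - 28Q + 2Q^2.
At the minimum of AVC, MC = AVC. MC = 101 - 56Q + 6Q^2; setting MC = AVC gives 4Q^2 - 28Q = 0, so Q = 7. min AVC = 3.
The firm shuts down for any P below $3.

$3 per unit, at Q = 7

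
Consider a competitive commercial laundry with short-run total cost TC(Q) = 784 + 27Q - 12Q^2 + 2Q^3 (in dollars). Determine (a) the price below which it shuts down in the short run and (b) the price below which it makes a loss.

AVC = 27 - 12Q + 2Q^2; minimized at Q = 3, giving min AVC = $9. That is the shutdown price.
ATC = 784/Q + 27 - 12Q + 2Q^2. Setting dATC/dQ = −784/Q^2 − 12 + 4Q = 0 gives Q = 7 (since 4·7^3 − 12·7^2 = 784).
min ATC = 784/7 + 27 − 12·7 + 2·7^2 = $153. That is the break-even price.
Between these two prices the firm operates at a loss; above $153 it earns a profit.

Shutdown price = $9; break-even price = $153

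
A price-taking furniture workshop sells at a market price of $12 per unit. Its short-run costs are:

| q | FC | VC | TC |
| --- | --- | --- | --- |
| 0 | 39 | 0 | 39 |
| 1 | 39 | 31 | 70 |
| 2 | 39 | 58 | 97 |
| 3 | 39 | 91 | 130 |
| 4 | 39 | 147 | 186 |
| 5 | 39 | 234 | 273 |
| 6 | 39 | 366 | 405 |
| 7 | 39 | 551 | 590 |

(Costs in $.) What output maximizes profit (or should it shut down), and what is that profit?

Compute π = P·q − TC at each output: q=0: -39; q=1: -58; q=2: -73; q=3: -94; q=4: -138; q=5: -213; q=6: -333; q=7: -506.
Profit is highest at q = 0. Equivalently, the lowest AVC in the table is 58/2 ≈ $29 at q = 2, and P = $12 falls below it — price never covers variable cost, so the firm shuts down and loses only its fixed cost.

q = 0 (shut down); profit = -$39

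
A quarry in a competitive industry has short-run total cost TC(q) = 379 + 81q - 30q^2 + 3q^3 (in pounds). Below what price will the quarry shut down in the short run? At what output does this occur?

£6 per unit, at q = 5

The shutdown price is the minimum of AVC. VC = 81q - 30q^2 + 3q^3, so AVC = 81 - 30q + 3q^2.
dAVC/dq = -30 + 6q = 0 gives q = 5. min AVC = 81 - 30·5 + 3·5^2 = 6.
The firm shuts down for any P below £6.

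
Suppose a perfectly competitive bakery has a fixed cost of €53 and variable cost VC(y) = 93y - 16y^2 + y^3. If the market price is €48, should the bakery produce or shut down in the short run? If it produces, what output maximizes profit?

From TC, MC = TC'(y) = 93 - 32y + 3y^2 and AVC = VC/y = 93 - 16y + y^2.
AVC is minimized where dAVC/dy = -16 + 2y = 0, at y = 8; min AVC = 93 - 16·8 + 8^2 = €29.
P = €48 exceeds min AVC = €29, so the firm stays open.
P = MC gives 45 - 32y + 3y^2 = 0, with roots 5/3 and 9. Take the larger (rising MC): y* = 9.
Check: AVC at y = 9 is €30 ≤ P, so revenue covers variable cost.
Profit = P·y − TC = 48·9 − 323 = €109.

Produce at y = 9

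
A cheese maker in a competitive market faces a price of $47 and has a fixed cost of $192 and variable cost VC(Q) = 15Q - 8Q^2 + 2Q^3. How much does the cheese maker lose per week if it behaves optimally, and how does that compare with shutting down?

AVC = 15 - 8Q + 2Q^2 has its minimum $7 at Q = 2; price $47 clears that bar, so the firm operates.
With MC = 15 - 16Q + 6Q^2, P = MC on the upward-sloping part at Q* = 4.
TR = 47·4 = 188. TC = 192 + 60 = 252. Profit = 188 − 252 = -$64.
By producing, the firm covers all variable cost plus $128 of fixed cost; shutting down would lose the full $192.

Profit = -$64 at Q = 4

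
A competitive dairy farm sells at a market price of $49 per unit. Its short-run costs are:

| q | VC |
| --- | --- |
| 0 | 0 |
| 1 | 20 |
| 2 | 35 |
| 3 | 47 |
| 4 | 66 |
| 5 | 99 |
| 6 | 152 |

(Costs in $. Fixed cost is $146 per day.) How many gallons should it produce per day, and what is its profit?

q = 5; profit = $0

Profit at each row (π = 49q − TC): q=0: -146; q=1: -117; q=2: -83; q=3: -46; q=4: -16; q=5: 0; q=6: -4.
Profit is maximized at q = 5. AVC there is 99/5 = $19.80 ≤ P, so producing beats shutting down (which would give -$146).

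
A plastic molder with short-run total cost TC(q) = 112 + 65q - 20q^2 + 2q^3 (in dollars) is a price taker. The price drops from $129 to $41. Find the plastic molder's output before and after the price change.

AVC = 65 - 20q + 2q^2, minimized at q = 5 where min AVC = $15. MC = 65 - 40q + 6q^2.
With P = $129 above the shutdown price, P = MC gives q = 8.
At P = $41 ≥ min AVC, set P = MC: q = 6. The firm stays open but cuts output.

Output falls from 8 to 6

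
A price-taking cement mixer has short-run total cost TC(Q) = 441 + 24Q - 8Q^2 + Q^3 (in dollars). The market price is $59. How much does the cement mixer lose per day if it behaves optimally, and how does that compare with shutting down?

Profit = -$147 at Q = 7

AVC = 24 - 8Q + Q^2 has its minimum $8 at Q = 4; price $59 clears that bar, so the firm operates.
MC = 24 - 16Q + 3Q^2. Setting P = MC and taking the root on the rising branch gives Q* = 7.
TR = 59·7 = 413. TC = 441 + 119 = 560. Profit = 413 − 560 = -$147.
That loss of $147 beats the $441 the firm would lose by shutting down; producing recovers $294 of fixed cost.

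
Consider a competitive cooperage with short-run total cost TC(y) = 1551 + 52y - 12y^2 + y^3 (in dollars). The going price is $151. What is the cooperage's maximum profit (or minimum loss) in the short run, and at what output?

AVC = 52 - 12y + y^2; min AVC = $16 at y = 6. Since P = $151 ≥ min AVC, the firm produces.
With MC = 52 - 24y + 3y^2, P = MC on the upward-sloping part at y* = 11.
TR = 151·11 = 1661. TC = 1551 + 451 = 2002. Profit = 1661 − 2002 = -$341.
That loss of $341 beats the $1551 the firm would lose by shutting down; producing recovers $1210 of fixed cost.

Profit = -$341 at y = 11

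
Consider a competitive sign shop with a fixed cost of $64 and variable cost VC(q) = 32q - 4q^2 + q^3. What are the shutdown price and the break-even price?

Shutdown price = min AVC. AVC = 32 - 4q + q^2, with vertex at q = 2 and minimum $28.
ATC = 64/q + 32 - 4q + q^2. Setting dATC/dq = −64/q^2 − 4 + 2q = 0 gives q = 4 (since 2·4^3 − 4·4^2 = 64).
min ATC = 64/4 + 32 − 4·4 + 4^2 = $48. That is the break-even price.
Between these two prices the firm operates at a loss; above $48 it earns a profit.

Shutdown price = $28; break-even price = $48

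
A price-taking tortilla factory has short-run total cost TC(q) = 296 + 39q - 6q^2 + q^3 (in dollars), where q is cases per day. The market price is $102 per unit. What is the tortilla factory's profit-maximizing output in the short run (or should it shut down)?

From TC, MC = TC'(q) = 39 - 12q + 3q^2 and AVC = VC/q = 39 - 6q + q^2.
The AVC parabola has its vertex at q = 6/2 = 3, where AVC = 39 - 6·3 + 3^2 = $30.
Since P = $102 ≥ min AVC = $30, price covers variable cost and the firm should produce.
P = MC gives -63 - 12q + 3q^2 = 0, with roots -3 and 7. Take the larger (rising MC): q* = 7.
Check: AVC at q = 7 is $46 ≤ P, so revenue covers variable cost.
Profit = P·q − TC = 102·7 − 618 = $96.

Produce at q = 7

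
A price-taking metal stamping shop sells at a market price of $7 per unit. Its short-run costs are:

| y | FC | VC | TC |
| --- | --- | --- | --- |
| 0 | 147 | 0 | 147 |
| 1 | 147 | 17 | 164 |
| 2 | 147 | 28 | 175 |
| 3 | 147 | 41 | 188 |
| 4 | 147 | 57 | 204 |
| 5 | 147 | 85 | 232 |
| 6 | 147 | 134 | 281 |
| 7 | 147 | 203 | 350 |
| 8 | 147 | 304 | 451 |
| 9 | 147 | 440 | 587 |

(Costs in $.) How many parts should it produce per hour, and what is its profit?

y = 0 (shut down); profit = -$147

Profit at each row (π = 7y − TC): y=0: -147; y=1: -157; y=2: -161; y=3: -167; y=4: -176; y=5: -197; y=6: -239; y=7: -301; y=8: -395; y=9: -524.
Profit is highest at y = 0. Equivalently, the lowest AVC in the table is 41/3 ≈ $13.67 at y = 3, and P = $7 falls below it — price never covers variable cost, so the firm shuts down and loses only its fixed cost.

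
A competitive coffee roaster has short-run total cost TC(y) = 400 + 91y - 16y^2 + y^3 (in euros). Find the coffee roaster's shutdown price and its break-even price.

Shutdown price = €27; break-even price = €71

Shutdown price = min AVC. AVC = 91 - 16y + y^2, with vertex at y = 8 and minimum €27.
ATC = 400/y + 91 - 16y + y^2. Setting dATC/dy = −400/y^2 − 16 + 2y = 0 gives y = 10 (since 2·10^3 − 16·10^2 = 400).
min ATC = 400/10 + 91 − 16·10 + 10^2 = €71. That is the break-even price.
For €27 ≤ P < €71 the firm produces at a loss; below €27 it shuts down.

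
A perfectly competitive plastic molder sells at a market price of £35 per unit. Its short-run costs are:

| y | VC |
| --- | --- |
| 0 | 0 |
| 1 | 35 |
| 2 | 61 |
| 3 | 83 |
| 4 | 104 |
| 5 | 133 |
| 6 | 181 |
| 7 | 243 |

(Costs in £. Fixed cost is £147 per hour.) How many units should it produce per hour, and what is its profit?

y = 5; profit = -£105

Tabulate TR − TC: y=0: -147; y=1: -147; y=2: -138; y=3: -125; y=4: -111; y=5: -105; y=6: -118; y=7: -145.
Profit is maximized at y = 5. AVC there is 133/5 = £26.60 ≤ P, so producing beats shutting down (which would give -£147).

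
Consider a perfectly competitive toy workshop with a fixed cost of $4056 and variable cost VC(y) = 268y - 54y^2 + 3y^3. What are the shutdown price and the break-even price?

Shutdown price = min AVC. AVC = 268 - 54y + 3y^2, with vertex at y = 9 and minimum $25.
ATC = 4056/y + 268 - 54y + 3y^2. Setting dATC/dy = −4056/y^2 − 54 + 6y = 0 gives y = 13 (since 6·13^3 − 54·13^2 = 4056).
min ATC = 4056/13 + 268 − 54·13 + 3·13^2 = $385. That is the break-even price.
Between these two prices the firm operates at a loss; above $385 it earns a profit.

Shutdown price = $25; break-even price = $385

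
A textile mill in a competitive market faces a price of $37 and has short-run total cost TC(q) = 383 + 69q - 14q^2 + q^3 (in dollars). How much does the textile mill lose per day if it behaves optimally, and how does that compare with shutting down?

Profit = -$255 at q = 8

AVC = 69 - 14q + q^2; min AVC = $20 at q = 7. Since P = $37 ≥ min AVC, the firm produces.
MC = 69 - 28q + 3q^2. Setting P = MC and taking the root on the rising branch gives q* = 8.
TR = 37·8 = 296. TC = 383 + 168 = 551. Profit = 296 − 551 = -$255.
Shutting down would mean losing the fixed cost of $383, so operating at a loss of $255 is better by $128.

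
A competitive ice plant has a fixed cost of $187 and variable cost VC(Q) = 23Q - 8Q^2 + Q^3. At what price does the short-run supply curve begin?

The shutdown price is the minimum of AVC. VC = 23Q - 8Q^2 + Q^3, so AVC = 23 - 8Q + Q^2.
At the minimum of AVC, MC = AVC. MC = 23 - 16Q + 3Q^2; setting MC = AVC gives 2Q^2 - 8Q = 0, so Q = 4. min AVC = 7.
The firm shuts down for any P below $7.

$7 per unit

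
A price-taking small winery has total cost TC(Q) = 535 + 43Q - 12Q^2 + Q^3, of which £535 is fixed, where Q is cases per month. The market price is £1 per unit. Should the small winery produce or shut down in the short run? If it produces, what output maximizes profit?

From TC, MC = TC'(Q) = 43 - 24Q + 3Q^2 and AVC = VC/Q = 43 - 12Q + Q^2.
AVC hits its minimum where MC = AVC, at Q = 6, giving min AVC = 43 - 12·6 + 6^2 = £7.
P = £1 lies below min AVC = £7; no output level covers variable cost.
The firm minimizes its loss by shutting down and losing only its fixed cost of £535.

Shut down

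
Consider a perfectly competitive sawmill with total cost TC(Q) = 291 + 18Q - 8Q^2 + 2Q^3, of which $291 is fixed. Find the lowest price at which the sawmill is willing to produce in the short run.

$10 per unit

Short-run supply begins at min AVC. From VC = 18Q - 8Q^2 + 2Q^3, AVC = 18 - 8Q + 2Q^2.
dAVC/dQ = -8 + 4Q = 0 gives Q = 2. min AVC = 18 - 8·2 + 2·2^2 = 10.
So the shutdown price is $10.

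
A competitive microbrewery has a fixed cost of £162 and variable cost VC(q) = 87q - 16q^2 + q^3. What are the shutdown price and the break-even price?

AVC = 87 - 16q + q^2; minimized at q = 8, giving min AVC = £23. That is the shutdown price.
ATC = 162/q + 87 - 16q + q^2. Setting dATC/dq = −162/q^2 − 16 + 2q = 0 gives q = 9 (since 2·9^3 − 16·9^2 = 162).
min ATC = 162/9 + 87 − 16·9 + 9^2 = £42. That is the break-even price.
Between these two prices the firm operates at a loss; above £42 it earns a profit.

Shutdown price = £23; break-even price = £42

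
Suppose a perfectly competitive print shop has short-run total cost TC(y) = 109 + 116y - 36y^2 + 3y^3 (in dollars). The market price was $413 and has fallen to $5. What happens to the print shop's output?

Output falls from 11 to 0 (the firm shuts down)

MC = 116 - 72y + 9y^2; the shutdown threshold is min AVC = $8 (at y = 6).
At P = $413 ≥ min AVC, set P = MC on the rising branch: y = 11.
At P = $5 < min AVC = $8, price no longer covers variable cost at any output, so the firm shuts down: y = 0.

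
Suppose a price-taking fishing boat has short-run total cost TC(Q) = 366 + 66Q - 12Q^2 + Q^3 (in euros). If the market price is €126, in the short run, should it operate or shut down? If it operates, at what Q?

Produce at Q = 10

From TC, MC = TC'(Q) = 66 - 24Q + 3Q^2 and AVC = VC/Q = 66 - 12Q + Q^2.
AVC hits its minimum where MC = AVC, at Q = 6, giving min AVC = 66 - 12·6 + 6^2 = €30.
Since P = €126 ≥ min AVC = €30, price covers variable cost and the firm should produce.
Set P = MC: 126 = 66 - 24Q + 3Q^2 → -60 - 24Q + 3Q^2 = 0. The roots are Q = -2 and Q = 10; the profit-maximizing output is on the rising part of MC, so Q* = 10.
Check: AVC at Q = 10 is €46 ≤ P, so revenue covers variable cost.
Profit = P·Q − TC = 126·10 − 826 = €434.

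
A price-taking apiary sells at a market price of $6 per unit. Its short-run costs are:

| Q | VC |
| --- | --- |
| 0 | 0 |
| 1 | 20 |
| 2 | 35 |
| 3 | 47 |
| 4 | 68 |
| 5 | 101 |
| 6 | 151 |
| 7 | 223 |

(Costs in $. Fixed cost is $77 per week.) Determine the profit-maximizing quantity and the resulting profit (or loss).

Q = 0 (shut down); profit = -$77

Tabulate TR − TC: Q=0: -77; Q=1: -91; Q=2: -100; Q=3: -106; Q=4: -121; Q=5: -148; Q=6: -192; Q=7: -258.
Profit is highest at Q = 0. Equivalently, the lowest AVC in the table is 47/3 ≈ $15.67 at Q = 3, and P = $6 falls below it — price never covers variable cost, so the firm shuts down and loses only its fixed cost.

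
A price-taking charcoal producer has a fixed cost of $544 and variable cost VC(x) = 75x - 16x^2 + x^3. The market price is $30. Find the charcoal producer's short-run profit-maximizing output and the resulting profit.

Profit = -$382 at x = 9

AVC = 75 - 16x + x^2 has its minimum $11 at x = 8; price $30 clears that bar, so the firm operates.
With MC = 75 - 32x + 3x^2, P = MC on the upward-sloping part at x* = 9.
TR = 30·9 = 270. TC = 544 + 108 = 652. Profit = 270 − 652 = -$382.
By producing, the firm covers all variable cost plus $162 of fixed cost; shutting down would lose the full $544.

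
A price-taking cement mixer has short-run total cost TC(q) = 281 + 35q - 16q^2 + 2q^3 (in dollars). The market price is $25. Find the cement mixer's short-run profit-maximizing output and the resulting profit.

Profit = -$181 at q = 5

AVC = 35 - 16q + 2q^2; min AVC = $3 at q = 4. Since P = $25 ≥ min AVC, the firm produces.
MC = 35 - 32q + 6q^2. Setting P = MC and taking the root on the rising branch gives q* = 5.
TR = 25·5 = 125. TC = 281 + 25 = 306. Profit = 125 − 306 = -$181.
By producing, the firm covers all variable cost plus $100 of fixed cost; shutting down would lose the full $281.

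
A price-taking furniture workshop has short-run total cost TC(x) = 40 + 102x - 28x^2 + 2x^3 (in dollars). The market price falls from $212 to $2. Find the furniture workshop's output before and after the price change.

Output falls from 11 to 0 (the firm shuts down)

AVC = 102 - 28x + 2x^2, minimized at x = 7 where min AVC = $4. MC = 102 - 56x + 6x^2.
At P = $212 ≥ min AVC, set P = MC on the rising branch: x = 11.
At P = $2 < min AVC = $4, price no longer covers variable cost at any output, so the firm shuts down: x = 0.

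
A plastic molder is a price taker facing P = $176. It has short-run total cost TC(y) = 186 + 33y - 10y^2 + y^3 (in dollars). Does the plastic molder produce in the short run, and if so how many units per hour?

From TC, MC = TC'(y) = 33 - 20y + 3y^2 and AVC = VC/y = 33 - 10y + y^2.
AVC hits its minimum where MC = AVC, at y = 5, giving min AVC = 33 - 10·5 + 5^2 = $8.
P = $176 exceeds min AVC = $8, so the firm stays open.
P = MC gives -143 - 20y + 3y^2 = 0, with roots -13/3 and 11. Take the larger (rising MC): y* = 11.
Check: AVC at y = 11 is $44 ≤ P, so revenue covers variable cost.
Profit = P·y − TC = 176·11 − 670 = $1266.

Produce at y = 11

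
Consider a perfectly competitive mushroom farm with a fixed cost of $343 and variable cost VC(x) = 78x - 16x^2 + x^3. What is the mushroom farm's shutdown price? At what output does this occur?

Short-run supply begins at min AVC. From VC = 78x - 16x^2 + x^3, AVC = 78 - 16x + x^2.
At the minimum of AVC, MC = AVC. MC = 78 - 32x + 3x^2; setting MC = AVC gives 2x^2 - 16x = 0, so x = 8. min AVC = 14.
So the shutdown price is $14.

$14 per unit, at x = 8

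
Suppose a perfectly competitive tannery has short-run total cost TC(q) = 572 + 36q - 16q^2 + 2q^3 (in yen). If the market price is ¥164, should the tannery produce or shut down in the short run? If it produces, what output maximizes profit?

Variable cost is VC = 36q - 16q^2 + 2q^3, so AVC = VC/q = 36 - 16q + 2q^2 and MC = dTC/dq = 36 - 32q + 6q^2.
AVC is minimized where dAVC/dq = -16 + 4q = 0, at q = 4; min AVC = 36 - 16·4 + 2·4^2 = ¥4.
Since P = ¥164 ≥ min AVC = ¥4, price covers variable cost and the firm should produce.
P = MC gives -128 - 32q + 6q^2 = 0, with roots -8/3 and 8. Take the larger (rising MC): q* = 8.
Check: AVC at q = 8 is ¥36 ≤ P, so revenue covers variable cost.
Profit = P·q − TC = 164·8 − 860 = ¥452.

Produce at q = 8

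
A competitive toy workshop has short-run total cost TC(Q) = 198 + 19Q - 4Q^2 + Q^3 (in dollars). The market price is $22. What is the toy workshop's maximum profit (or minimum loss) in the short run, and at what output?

AVC = 19 - 4Q + Q^2; min AVC = $15 at Q = 2. Since P = $22 ≥ min AVC, the firm produces.
MC = 19 - 8Q + 3Q^2. Setting P = MC and taking the root on the rising branch gives Q* = 3.
TR = 22·3 = 66. TC = 198 + 48 = 246. Profit = 66 − 246 = -$180.
Shutting down would mean losing the fixed cost of $198, so operating at a loss of $180 is better by $18.

Profit = -$180 at Q = 3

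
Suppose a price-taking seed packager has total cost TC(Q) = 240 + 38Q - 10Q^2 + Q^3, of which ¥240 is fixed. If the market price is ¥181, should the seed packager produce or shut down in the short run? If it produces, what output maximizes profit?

Variable cost is VC = 38Q - 10Q^2 + Q^3, so AVC = VC/Q = 38 - 10Q + Q^2 and MC = dTC/dQ = 38 - 20Q + 3Q^2.
AVC hits its minimum where MC = AVC, at Q = 5, giving min AVC = 38 - 10·5 + 5^2 = ¥13.
Because ¥181 ≥ ¥13, revenue can cover variable cost; the firm operates.
Solving P = MC: -143 - 20Q + 3Q^2 = 0 ⇒ Q = -13/3 or 11. On the upward-sloping branch, Q* = 11.
Check: AVC at Q = 11 is ¥49 ≤ P, so revenue covers variable cost.
Profit = P·Q − TC = 181·11 − 779 = ¥1212.

Produce at Q = 11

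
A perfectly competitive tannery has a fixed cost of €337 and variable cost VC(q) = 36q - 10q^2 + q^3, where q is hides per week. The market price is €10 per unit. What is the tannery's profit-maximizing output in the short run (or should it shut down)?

From TC, MC = TC'(q) = 36 - 20q + 3q^2 and AVC = VC/q = 36 - 10q + q^2.
The AVC parabola has its vertex at q = 10/2 = 5, where AVC = 36 - 10·5 + 5^2 = €11.
P = €10 lies below min AVC = €11; no output level covers variable cost.
Shutting down limits the loss to fixed cost, €337.

Shut down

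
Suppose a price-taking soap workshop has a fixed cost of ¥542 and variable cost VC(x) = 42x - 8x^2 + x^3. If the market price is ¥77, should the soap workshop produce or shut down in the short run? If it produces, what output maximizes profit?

Produce at x = 7

From TC, MC = TC'(x) = 42 - 16x + 3x^2 and AVC = VC/x = 42 - 8x + x^2.
The AVC parabola has its vertex at x = 8/2 = 4, where AVC = 42 - 8·4 + 4^2 = ¥26.
Because ¥77 ≥ ¥26, revenue can cover variable cost; the firm operates.
Set P = MC: 77 = 42 - 16x + 3x^2 → -35 - 16x + 3x^2 = 0. The roots are x = -5/3 and x = 7; the profit-maximizing output is on the rising part of MC, so x* = 7.
Check: AVC at x = 7 is ¥35 ≤ P, so revenue covers variable cost.
Profit = P·x − TC = 77·7 − 787 = -¥248, a loss, but smaller than the ¥542 fixed cost the firm would lose by shutting down.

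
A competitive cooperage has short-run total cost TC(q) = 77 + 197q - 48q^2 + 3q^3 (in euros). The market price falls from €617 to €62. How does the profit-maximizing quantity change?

AVC = 197 - 48q + 3q^2, minimized at q = 8 where min AVC = €5. MC = 197 - 96q + 9q^2.
At P = €617 ≥ min AVC, set P = MC on the rising branch: q = 14.
At P = €62 ≥ min AVC, set P = MC: q = 9. The firm stays open but cuts output.

Output falls from 14 to 9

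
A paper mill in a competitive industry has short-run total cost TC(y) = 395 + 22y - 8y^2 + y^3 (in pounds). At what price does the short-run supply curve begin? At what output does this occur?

Short-run supply begins at min AVC. From VC = 22y - 8y^2 + y^3, AVC = 22 - 8y + y^2.
At the minimum of AVC, MC = AVC. MC = 22 - 16y + 3y^2; setting MC = AVC gives 2y^2 - 8y = 0, so y = 4. min AVC = 6.
So the shutdown price is £6.

£6 per unit, at y = 4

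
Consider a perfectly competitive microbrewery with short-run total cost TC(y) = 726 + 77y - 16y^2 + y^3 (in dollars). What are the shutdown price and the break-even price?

AVC = 77 - 16y + y^2; minimized at y = 8, giving min AVC = $13. That is the shutdown price.
ATC = 726/y + 77 - 16y + y^2. Setting dATC/dy = −726/y^2 − 16 + 2y = 0 gives y = 11 (since 2·11^3 − 16·11^2 = 726).
min ATC = 726/11 + 77 − 16·11 + 11^2 = $88. That is the break-even price.
Between these two prices the firm operates at a loss; above $88 it earns a profit.

Shutdown price = $13; break-even price = $88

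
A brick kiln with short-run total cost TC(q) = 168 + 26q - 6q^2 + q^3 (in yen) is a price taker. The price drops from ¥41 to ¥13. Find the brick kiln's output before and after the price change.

Output falls from 5 to 0 (the firm shuts down)

AVC = 26 - 6q + q^2, minimized at q = 3 where min AVC = ¥17. MC = 26 - 12q + 3q^2.
With P = ¥41 above the shutdown price, P = MC gives q = 5.
At P = ¥13 < min AVC = ¥17, price no longer covers variable cost at any output, so the firm shuts down: q = 0.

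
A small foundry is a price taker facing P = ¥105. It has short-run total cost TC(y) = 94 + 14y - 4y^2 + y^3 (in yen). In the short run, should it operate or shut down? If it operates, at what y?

Variable cost is VC = 14y - 4y^2 + y^3, so AVC = VC/y = 14 - 4y + y^2 and MC = dTC/dy = 14 - 8y + 3y^2.
AVC hits its minimum where MC = AVC, at y = 2, giving min AVC = 14 - 4·2 + 2^2 = ¥10.
Since P = ¥105 ≥ min AVC = ¥10, price covers variable cost and the firm should produce.
Solving P = MC: -91 - 8y + 3y^2 = 0 ⇒ y = -13/3 or 7. On the upward-sloping branch, y* = 7.
Check: AVC at y = 7 is ¥35 ≤ P, so revenue covers variable cost.
Profit = P·y − TC = 105·7 − 339 = ¥396.

Produce at y = 7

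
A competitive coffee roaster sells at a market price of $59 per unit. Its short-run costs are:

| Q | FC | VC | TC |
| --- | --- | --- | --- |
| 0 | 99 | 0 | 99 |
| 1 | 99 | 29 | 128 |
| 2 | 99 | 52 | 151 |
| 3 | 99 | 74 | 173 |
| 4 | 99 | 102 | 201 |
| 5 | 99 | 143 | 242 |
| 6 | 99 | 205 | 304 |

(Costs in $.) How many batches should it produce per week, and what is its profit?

Q = 5; profit = $53

Tabulate TR − TC: Q=0: -99; Q=1: -69; Q=2: -33; Q=3: 4; Q=4: 35; Q=5: 53; Q=6: 50.
Profit is maximized at Q = 5. AVC there is 143/5 = $28.60 ≤ P, so producing beats shutting down (which would give -$99).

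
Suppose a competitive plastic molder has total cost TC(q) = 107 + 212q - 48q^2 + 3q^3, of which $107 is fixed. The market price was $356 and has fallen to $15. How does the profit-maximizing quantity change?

Output falls from 12 to 0 (the firm shuts down)

AVC = 212 - 48q + 3q^2, minimized at q = 8 where min AVC = $20. MC = 212 - 96q + 9q^2.
At P = $356 ≥ min AVC, set P = MC on the rising branch: q = 12.
At P = $15 < min AVC = $20, price no longer covers variable cost at any output, so the firm shuts down: q = 0.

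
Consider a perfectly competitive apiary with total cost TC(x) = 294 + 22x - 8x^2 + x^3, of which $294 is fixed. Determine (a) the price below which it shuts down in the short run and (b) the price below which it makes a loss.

AVC = 22 - 8x + x^2; minimized at x = 4, giving min AVC = $6. That is the shutdown price.
ATC = 294/x + 22 - 8x + x^2. Setting dATC/dx = −294/x^2 − 8 + 2x = 0 gives x = 7 (since 2·7^3 − 8·7^2 = 294).
min ATC = 294/7 + 22 − 8·7 + 7^2 = $57. That is the break-even price.
For $6 ≤ P < $57 the firm produces at a loss; below $6 it shuts down.

Shutdown price = $6; break-even price = $57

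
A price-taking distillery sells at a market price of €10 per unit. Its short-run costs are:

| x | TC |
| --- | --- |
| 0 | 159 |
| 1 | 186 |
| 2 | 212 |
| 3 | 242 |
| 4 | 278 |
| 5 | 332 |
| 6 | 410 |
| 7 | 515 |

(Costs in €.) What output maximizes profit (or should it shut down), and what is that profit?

Tabulate TR − TC: x=0: -159; x=1: -176; x=2: -192; x=3: -212; x=4: -238; x=5: -282; x=6: -350; x=7: -445.
Profit is highest at x = 0. Equivalently, the lowest AVC in the table is 53/2 ≈ €26.50 at x = 2, and P = €10 falls below it — price never covers variable cost, so the firm shuts down and loses only its fixed cost.

x = 0 (shut down); profit = -€159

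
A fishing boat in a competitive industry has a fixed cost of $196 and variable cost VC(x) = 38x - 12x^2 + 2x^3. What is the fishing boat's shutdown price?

$20 per unit

The shutdown price is the minimum of AVC. VC = 38x - 12x^2 + 2x^3, so AVC = 38 - 12x + 2x^2.
At the minimum of AVC, MC = AVC. MC = 38 - 24x + 6x^2; setting MC = AVC gives 4x^2 - 12x = 0, so x = 3. min AVC = 20.
So the shutdown price is $20.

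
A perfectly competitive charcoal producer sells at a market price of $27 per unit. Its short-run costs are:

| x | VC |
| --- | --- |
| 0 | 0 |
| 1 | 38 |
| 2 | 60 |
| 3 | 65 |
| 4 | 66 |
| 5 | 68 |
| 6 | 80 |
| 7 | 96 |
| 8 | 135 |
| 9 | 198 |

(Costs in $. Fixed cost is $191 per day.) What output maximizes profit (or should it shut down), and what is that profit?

x = 7; profit = -$98

Profit at each row (π = 27x − TC): x=0: -191; x=1: -202; x=2: -197; x=3: -175; x=4: -149; x=5: -124; x=6: -109; x=7: -98; x=8: -110; x=9: -146.
Profit is maximized at x = 7. AVC there is 96/7 = $13.71 ≤ P, so producing beats shutting down (which would give -$191).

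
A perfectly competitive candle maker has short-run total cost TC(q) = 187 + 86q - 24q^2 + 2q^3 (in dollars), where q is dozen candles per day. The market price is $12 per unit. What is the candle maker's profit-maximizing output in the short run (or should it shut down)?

Shut down

Strip out fixed cost: VC = 86q - 24q^2 + 2q^3. Then AVC = 86 - 24q + 2q^2 and MC = 86 - 48q + 6q^2.
AVC hits its minimum where MC = AVC, at q = 6, giving min AVC = 86 - 24·6 + 2·6^2 = $14.
P = $12 lies below min AVC = $14; no output level covers variable cost.
Best response: produce nothing and absorb the $187 fixed cost.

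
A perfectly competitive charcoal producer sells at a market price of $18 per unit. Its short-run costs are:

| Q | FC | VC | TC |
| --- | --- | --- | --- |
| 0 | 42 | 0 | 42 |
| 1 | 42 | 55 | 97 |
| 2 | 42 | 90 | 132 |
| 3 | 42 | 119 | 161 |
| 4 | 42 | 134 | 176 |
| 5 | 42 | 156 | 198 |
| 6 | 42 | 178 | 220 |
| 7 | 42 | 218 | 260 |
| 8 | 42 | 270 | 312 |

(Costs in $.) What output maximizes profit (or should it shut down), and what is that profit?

Compute π = P·Q − TC at each output: Q=0: -42; Q=1: -79; Q=2: -96; Q=3: -107; Q=4: -104; Q=5: -108; Q=6: -112; Q=7: -134; Q=8: -168.
Profit is highest at Q = 0. Equivalently, the lowest AVC in the table is 178/6 ≈ $29.67 at Q = 6, and P = $18 falls below it — price never covers variable cost, so the firm shuts down and loses only its fixed cost.

Q = 0 (shut down); profit = -$42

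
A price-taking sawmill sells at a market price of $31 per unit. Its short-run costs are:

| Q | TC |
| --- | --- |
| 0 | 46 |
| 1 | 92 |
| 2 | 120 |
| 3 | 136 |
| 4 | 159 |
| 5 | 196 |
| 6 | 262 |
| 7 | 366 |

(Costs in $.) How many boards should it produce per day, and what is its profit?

Compute π = P·Q − TC at each output: Q=0: -46; Q=1: -61; Q=2: -58; Q=3: -43; Q=4: -35; Q=5: -41; Q=6: -76; Q=7: -149.
Profit is maximized at Q = 4. AVC there is 113/4 = $28.25 ≤ P, so producing beats shutting down (which would give -$46).

Q = 4; profit = -$35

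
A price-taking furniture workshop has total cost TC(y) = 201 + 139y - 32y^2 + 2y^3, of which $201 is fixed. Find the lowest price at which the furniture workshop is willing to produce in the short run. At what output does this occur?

$11 per unit, at y = 8

The firm shuts down when price falls below the minimum of average variable cost. AVC = VC/y = 139 - 32y + 2y^2.
At the minimum of AVC, MC = AVC. MC = 139 - 64y + 6y^2; setting MC = AVC gives 4y^2 - 32y = 0, so y = 8. min AVC = 11.
So the shutdown price is $11.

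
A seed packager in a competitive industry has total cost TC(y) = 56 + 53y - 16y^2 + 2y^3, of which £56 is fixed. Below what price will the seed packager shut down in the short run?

£21 per unit

The shutdown price is the minimum of AVC. VC = 53y - 16y^2 + 2y^3, so AVC = 53 - 16y + 2y^2.
dAVC/dy = -16 + 4y = 0 gives y = 4. min AVC = 53 - 16·4 + 2·4^2 = 21.
For P < £21 the firm produces nothing.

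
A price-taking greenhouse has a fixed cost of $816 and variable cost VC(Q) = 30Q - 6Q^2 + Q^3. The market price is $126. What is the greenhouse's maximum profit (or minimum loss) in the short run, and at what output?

AVC = 30 - 6Q + Q^2 has its minimum $21 at Q = 3; price $126 clears that bar, so the firm operates.
MC = 30 - 12Q + 3Q^2. Setting P = MC and taking the root on the rising branch gives Q* = 8.
TR = 126·8 = 1008. TC = 816 + 368 = 1184. Profit = 1008 − 1184 = -$176.
That loss of $176 beats the $816 the firm would lose by shutting down; producing recovers $640 of fixed cost.

Profit = -$176 at Q = 8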